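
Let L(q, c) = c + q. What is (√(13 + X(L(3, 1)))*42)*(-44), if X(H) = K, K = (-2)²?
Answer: -1848*√17 ≈ -7619.5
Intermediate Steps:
K = 4
X(H) = 4
(√(13 + X(L(3, 1)))*42)*(-44) = (√(13 + 4)*42)*(-44) = (√17*42)*(-44) = (42*√17)*(-44) = -1848*√17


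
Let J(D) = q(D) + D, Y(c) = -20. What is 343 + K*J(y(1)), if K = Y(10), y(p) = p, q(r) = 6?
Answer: 203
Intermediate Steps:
K = -20
J(D) = 6 + D
343 + K*J(y(1)) = 343 - 20*(6 + 1) = 343 - 20*7 = 343 - 140 = 203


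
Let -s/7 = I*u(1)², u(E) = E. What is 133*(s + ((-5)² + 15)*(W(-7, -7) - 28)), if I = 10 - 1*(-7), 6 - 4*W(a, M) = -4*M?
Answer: -194047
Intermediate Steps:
W(a, M) = 3/2 + M (W(a, M) = 3/2 - (-1)*M = 3/2 + M)
I = 17 (I = 10 + 7 = 17)
s = -119 (s = -119*1² = -119 ≈ -119.00)
133*(s + ((-5)² + 15)*(W(-7, -7) - 28)) = 133*(-119 + ((-5)² + 15)*((3/2 - 7) - 28)) = 133*(-119 + (25 + 15)*(-11/2 - 28)) = 133*(-119 + 40*(-67/2)) = 133*(-119 - 1340) = 133*(-1459) = -194047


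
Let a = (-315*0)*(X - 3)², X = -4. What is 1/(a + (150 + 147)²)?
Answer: 1/88209 ≈ 1.1337e-5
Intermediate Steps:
a = 0 (a = (-315*0)*(-4 - 3)² = -35*0*(-7)² = 0*49 = 0)
1/(a + (150 + 147)²) = 1/(0 + (150 + 147)²) = 1/(0 + 297²) = 1/(0 + 88209) = 1/88209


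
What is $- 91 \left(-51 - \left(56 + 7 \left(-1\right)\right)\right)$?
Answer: $9100$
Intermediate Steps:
$- 91 \left(-51 - \left(56 + 7 \left(-1\right)\right)\right) = - 91 \left(-51 - 49\right) = \left(-91\right) \left(-100\right) = 9100$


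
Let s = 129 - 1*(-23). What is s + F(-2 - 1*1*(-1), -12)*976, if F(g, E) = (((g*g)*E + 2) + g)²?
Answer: 118248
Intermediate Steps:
s = 152 (s = 129 + 23 = 152)
F(g, E) = (2 + g + E*g²)² (F(g, E) = ((g²*E + 2) + g)² = ((E*g² + 2) + g)² = ((2 + E*g²) + g)² = (2 + g + E*g²)²)
s + F(-2 - 1*1*(-1), -12)*976 = 152 + (2 + (-2 - 1*1*(-1)) - 12*(-2 - 1*1*(-1))²)²*976 = 152 + (2 + (-2 - 1*(-1)) - 12*(-2 - 1*(-1))²)²*976 = 152 + (2 + (-2 + 1) - 12*(-2 + 1)²)²*976 = 152 + (2 - 1 - 12*(-1)²)²*976 = 152 + (2 - 1 - 12*1)²*976 = 152 + (2 - 1 - 12)²*976 = 152 + (-11)²*976 = 152 + 121*976 = 152 + 118096 = 118248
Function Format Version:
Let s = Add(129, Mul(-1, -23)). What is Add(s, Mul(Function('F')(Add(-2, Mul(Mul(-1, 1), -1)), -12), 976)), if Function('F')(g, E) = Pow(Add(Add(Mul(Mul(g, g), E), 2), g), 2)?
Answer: 118248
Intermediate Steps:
s = 152 (s = Add(129, 23) = 152)
Function('F')(g, E) = Pow(Add(2, g, Mul(E, Pow(g, 2))), 2) (Function('F')(g, E) = Pow(Add(Add(Mul(Pow(g, 2), E), 2), g), 2) = Pow(Add(Add(Mul(E, Pow(g, 2)), 2), g), 2) = Pow(Add(Add(2, Mul(E, Pow(g, 2))), g), 2) = Pow(Add(2, g, Mul(E, Pow(g, 2))), 2))
Add(s, Mul(Function('F')(Add(-2, Mul(Mul(-1, 1), -1)), -12), 976)) = Add(152, Mul(Pow(Add(2, Add(-2, Mul(Mul(-1, 1), -1)), Mul(-12, Pow(Add(-2, Mul(Mul(-1, 1), -1)), 2))), 2), 976)) = Add(152, Mul(Pow(Add(2, Add(-2, Mul(-1, -1)), Mul(-12, Pow(Add(-2, Mul(-1, -1)), 2))), 2), 976)) = Add(152, Mul(Pow(Add(2, Add(-2, 1), Mul(-12, Pow(Add(-2, 1), 2))), 2), 976)) = Add(152, Mul(Pow(Add(2, -1, Mul(-12, Pow(-1, 2))), 2), 976)) = Add(152, Mul(Pow(Add(2, -1, Mul(-12, 1)), 2), 976)) = Add(152, Mul(Pow(Add(2, -1, -12), 2), 976)) = Add(152, Mul(Pow(-11, 2), 976)) = Add(152, Mul(121, 976)) = Add(152, 118096) = 118248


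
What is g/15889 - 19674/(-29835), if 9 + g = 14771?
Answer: 83669384/52672035 ≈ 1.5885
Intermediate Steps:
g = 14762 (g = -9 + 14771 = 14762)
g/15889 - 19674/(-29835) = 14762/15889 - 19674/(-29835) = 14762*(1/15889) - 19674*(-1/29835) = 14762/15889 + 2186/3315 = 83669384/52672035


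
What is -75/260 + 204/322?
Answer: 2889/8372 ≈ 0.34508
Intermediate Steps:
-75/260 + 204/322 = -75*1/260 + 204*(1/322) = -15/52 + 102/161 = 2889/8372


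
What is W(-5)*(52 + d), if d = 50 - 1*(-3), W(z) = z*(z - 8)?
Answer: 6825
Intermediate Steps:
W(z) = z*(-8 + z)
d = 53 (d = 50 + 3 = 53)
W(-5)*(52 + d) = (-5*(-8 - 5))*(52 + 53) = -5*(-13)*105 = 65*105 = 6825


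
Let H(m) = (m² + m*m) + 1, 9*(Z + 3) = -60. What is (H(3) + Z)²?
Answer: 784/9 ≈ 87.111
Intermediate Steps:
Z = -29/3 (Z = -3 + (⅑)*(-60) = -3 - 20/3 = -29/3 ≈ -9.6667)
H(m) = 1 + 2*m² (H(m) = (m² + m²) + 1 = 2*m² + 1 = 1 + 2*m²)
(H(3) + Z)² = ((1 + 2*3²) - 29/3)² = ((1 + 2*9) - 29/3)² = ((1 + 18) - 29/3)² = (19 - 29/3)² = (28/3)² = 784/9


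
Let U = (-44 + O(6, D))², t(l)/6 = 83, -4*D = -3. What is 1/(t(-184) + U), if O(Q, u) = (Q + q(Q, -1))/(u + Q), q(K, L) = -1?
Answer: 729/1727266 ≈ 0.00042205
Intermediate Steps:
D = ¾ (D = -¼*(-3) = ¾ ≈ 0.75000)
t(l) = 498 (t(l) = 6*83 = 498)
O(Q, u) = (-1 + Q)/(Q + u) (O(Q, u) = (Q - 1)/(u + Q) = (-1 + Q)/(Q + u))
U = 1364224/729 (U = (-44 + (-1 + 6)/(6 + ¾))² = (-44 + 5/(27/4))² = (-44 + (4/27)*5)² = (-44 + 20/27)² = (-1168/27)² = 1364224/729 ≈ 1871.4)
1/(t(-184) + U) = 1/(498 + 1364224/729) = 1/(1727266/729) = 729/1727266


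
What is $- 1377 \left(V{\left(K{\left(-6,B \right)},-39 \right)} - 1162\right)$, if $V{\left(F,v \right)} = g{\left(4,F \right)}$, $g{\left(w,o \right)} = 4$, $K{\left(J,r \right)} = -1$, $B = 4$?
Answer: $1594566$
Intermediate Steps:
$V{\left(F,v \right)} = 4$
$- 1377 \left(V{\left(K{\left(-6,B \right)},-39 \right)} - 1162\right) = - 1377 \left(4 - 1162\right) = \left(-1377\right) \left(-1158\right) = 1594566$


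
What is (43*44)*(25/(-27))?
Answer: -47300/27 ≈ -1751.9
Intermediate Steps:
(43*44)*(25/(-27)) = 1892*(25*(-1/27)) = 1892*(-25/27) = -47300/27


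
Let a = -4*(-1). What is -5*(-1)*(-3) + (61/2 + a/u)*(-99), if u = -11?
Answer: -5997/2 ≈ -2998.5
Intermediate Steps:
a = 4
-5*(-1)*(-3) + (61/2 + a/u)*(-99) = -5*(-1)*(-3) + (61/2 + 4/(-11))*(-99) = 5*(-3) + (61*(½) + 4*(-1/11))*(-99) = -15 + (61/2 - 4/11)*(-99) = -15 + (663/22)*(-99) = -15 - 5967/2 = -5997/2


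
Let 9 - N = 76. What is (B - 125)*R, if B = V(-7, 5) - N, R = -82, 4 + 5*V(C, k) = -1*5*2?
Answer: 24928/5 ≈ 4985.6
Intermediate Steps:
N = -67 (N = 9 - 1*76 = 9 - 76 = -67)
V(C, k) = -14/5 (V(C, k) = -4/5 + (-1*5*2)/5 = -4/5 + (-5*2)/5 = -4/5 + (1/5)*(-10) = -4/5 - 2 = -14/5)
B = 321/5 (B = -14/5 - 1*(-67) = -14/5 + 67 = 321/5 ≈ 64.200)
(B - 125)*R = (321/5 - 125)*(-82) = -304/5*(-82) = 24928/5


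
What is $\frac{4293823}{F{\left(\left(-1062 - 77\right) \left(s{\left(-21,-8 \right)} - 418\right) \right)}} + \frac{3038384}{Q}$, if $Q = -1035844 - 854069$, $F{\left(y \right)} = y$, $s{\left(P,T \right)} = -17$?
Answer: $\frac{734393219871}{104042860505} \approx 7.0586$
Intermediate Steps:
$Q = -1889913$ ($Q = -1035844 - 854069 = -1889913$)
$\frac{4293823}{F{\left(\left(-1062 - 77\right) \left(s{\left(-21,-8 \right)} - 418\right) \right)}} + \frac{3038384}{Q} = \frac{4293823}{\left(-1062 - 77\right) \left(-17 - 418\right)} + \frac{3038384}{-1889913} = \frac{4293823}{\left(-1139\right) \left(-435\right)} + 3038384 \left(- \frac{1}{1889913}\right) = \frac{4293823}{495465} - \frac{3038384}{1889913} = \frac{734393219871}{104042860505}$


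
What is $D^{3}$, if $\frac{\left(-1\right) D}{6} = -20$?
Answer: $1728000$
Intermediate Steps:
$D = 120$ ($D = \left(-6\right) \left(-20\right) = 120$)
$D^{3} = 120^{3} = 1728000$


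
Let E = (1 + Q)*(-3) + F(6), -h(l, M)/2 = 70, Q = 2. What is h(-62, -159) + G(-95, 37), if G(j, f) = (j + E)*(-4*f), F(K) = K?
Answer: 14364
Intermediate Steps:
h(l, M) = -140 (h(l, M) = -2*70 = -140)
E = -3 (E = (1 + 2)*(-3) + 6 = 3*(-3) + 6 = -9 + 6 = -3)
G(j, f) = -4*f*(-3 + j) (G(j, f) = (j - 3)*(-4*f) = (-3 + j)*(-4*f) = -4*f*(-3 + j))
h(-62, -159) + G(-95, 37) = -140 + 4*37*(3 - 1*(-95)) = -140 + 4*37*(3 + 95) = -140 + 4*37*98 = -140 + 14504 = 14364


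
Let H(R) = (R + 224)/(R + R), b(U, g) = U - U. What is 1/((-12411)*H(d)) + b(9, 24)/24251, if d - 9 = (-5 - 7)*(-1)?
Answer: -2/144795 ≈ -1.3813e-5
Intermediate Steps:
b(U, g) = 0
d = 21 (d = 9 + (-5 - 7)*(-1) = 9 - 12*(-1) = 9 + 12 = 21)
H(R) = (224 + R)/(2*R) (H(R) = (224 + R)/((2*R)) = (224 + R)*(1/(2*R)) = (224 + R)/(2*R))
1/((-12411)*H(d)) + b(9, 24)/24251 = 1/((-12411)*(((1/2)*(224 + 21)/21))) + 0/24251 = -1/(12411*((1/2)*(1/21)*245)) + 0*(1/24251) = -1/(12411*35/6) + 0 = -1/12411*6/35 + 0 = -2/144795 + 0 = -2/144795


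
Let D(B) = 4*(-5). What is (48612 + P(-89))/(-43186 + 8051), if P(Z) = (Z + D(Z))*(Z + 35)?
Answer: -54498/35135 ≈ -1.5511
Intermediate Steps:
D(B) = -20
P(Z) = (-20 + Z)*(35 + Z) (P(Z) = (Z - 20)*(Z + 35) = (-20 + Z)*(35 + Z))
(48612 + P(-89))/(-43186 + 8051) = (48612 + (-700 + (-89)² + 15*(-89)))/(-43186 + 8051) = (48612 + (-700 + 7921 - 1335))/(-35135) = (48612 + 5886)*(-1/35135) = 54498*(-1/35135) = -54498/35135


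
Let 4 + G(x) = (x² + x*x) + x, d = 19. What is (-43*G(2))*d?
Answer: -4902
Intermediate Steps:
G(x) = -4 + x + 2*x² (G(x) = -4 + ((x² + x*x) + x) = -4 + ((x² + x²) + x) = -4 + (2*x² + x) = -4 + (x + 2*x²) = -4 + x + 2*x²)
(-43*G(2))*d = -43*(-4 + 2 + 2*2²)*19 = -43*(-4 + 2 + 2*4)*19 = -43*(-4 + 2 + 8)*19 = -43*6*19 = -258*19 = -4902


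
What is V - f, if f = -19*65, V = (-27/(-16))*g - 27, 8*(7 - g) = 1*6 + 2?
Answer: 9745/8 ≈ 1218.1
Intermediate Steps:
g = 6 (g = 7 - (1*6 + 2)/8 = 7 - (6 + 2)/8 = 7 - ⅛*8 = 7 - 1 = 6)
V = -135/8 (V = -27/(-16)*6 - 27 = -27*(-1/16)*6 - 27 = (27/16)*6 - 27 = 81/8 - 27 = -135/8 ≈ -16.875)
f = -1235
V - f = -135/8 - 1*(-1235) = -135/8 + 1235 = 9745/8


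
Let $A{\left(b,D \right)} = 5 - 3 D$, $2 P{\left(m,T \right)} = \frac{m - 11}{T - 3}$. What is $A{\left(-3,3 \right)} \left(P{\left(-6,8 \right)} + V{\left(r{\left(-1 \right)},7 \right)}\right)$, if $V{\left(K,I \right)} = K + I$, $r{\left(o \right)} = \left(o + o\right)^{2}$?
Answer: $- \frac{186}{5} \approx -37.2$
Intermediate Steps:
$P{\left(m,T \right)} = \frac{-11 + m}{2 \left(-3 + T\right)}$ ($P{\left(m,T \right)} = \frac{\left(m - 11\right) \frac{1}{T - 3}}{2} = \frac{\left(-11 + m\right) \frac{1}{-3 + T}}{2} = \frac{\frac{1}{-3 + T} \left(-11 + m\right)}{2} = \frac{-11 + m}{2 \left(-3 + T\right)}$)
$r{\left(o \right)} = 4 o^{2}$ ($r{\left(o \right)} = \left(2 o\right)^{2} = 4 o^{2}$)
$V{\left(K,I \right)} = I + K$
$A{\left(-3,3 \right)} \left(P{\left(-6,8 \right)} + V{\left(r{\left(-1 \right)},7 \right)}\right) = \left(5 - 9\right) \left(\frac{-11 - 6}{2 \left(-3 + 8\right)} + \left(7 + 4 \left(-1\right)^{2}\right)\right) = \left(5 - 9\right) \left(\frac{1}{2} \cdot \frac{1}{5} \left(-17\right) + \left(7 + 4 \cdot 1\right)\right) = - 4 \left(\frac{1}{2} \cdot \frac{1}{5} \left(-17\right) + \left(7 + 4\right)\right) = - 4 \left(- \frac{17}{10} + 11\right) = \left(-4\right) \frac{93}{10} = - \frac{186}{5}$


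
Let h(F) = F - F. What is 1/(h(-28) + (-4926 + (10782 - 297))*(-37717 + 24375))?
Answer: -1/74168178 ≈ -1.3483e-8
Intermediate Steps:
h(F) = 0
1/(h(-28) + (-4926 + (10782 - 297))*(-37717 + 24375)) = 1/(0 + (-4926 + (10782 - 297))*(-37717 + 24375)) = 1/(0 + (-4926 + 10485)*(-13342)) = 1/(0 + 5559*(-13342)) = 1/(0 - 74168178) = 1/(-74168178) = -1/74168178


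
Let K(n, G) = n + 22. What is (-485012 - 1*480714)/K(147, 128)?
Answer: -965726/169 ≈ -5714.4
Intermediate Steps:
K(n, G) = 22 + n
(-485012 - 1*480714)/K(147, 128) = (-485012 - 1*480714)/(22 + 147) = (-485012 - 480714)/169 = -965726*1/169 = -965726/169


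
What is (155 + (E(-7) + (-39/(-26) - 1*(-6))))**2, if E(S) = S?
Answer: 96721/4 ≈ 24180.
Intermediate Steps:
(155 + (E(-7) + (-39/(-26) - 1*(-6))))**2 = (155 + (-7 + (-39/(-26) - 1*(-6))))**2 = (155 + (-7 + (-39*(-1/26) + 6)))**2 = (155 + (-7 + (3/2 + 6)))**2 = (155 + (-7 + 15/2))**2 = (155 + 1/2)**2 = (311/2)**2 = 96721/4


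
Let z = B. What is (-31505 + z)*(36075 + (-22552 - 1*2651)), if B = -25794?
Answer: -622954728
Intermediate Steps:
z = -25794
(-31505 + z)*(36075 + (-22552 - 1*2651)) = (-31505 - 25794)*(36075 + (-22552 - 1*2651)) = -57299*(36075 + (-22552 - 2651)) = -57299*(36075 - 25203) = -57299*10872 = -622954728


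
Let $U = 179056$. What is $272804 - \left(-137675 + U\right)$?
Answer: $231423$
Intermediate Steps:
$272804 - \left(-137675 + U\right) = 272804 + \left(137675 - 179056\right) = 272804 - 41381 = 231423$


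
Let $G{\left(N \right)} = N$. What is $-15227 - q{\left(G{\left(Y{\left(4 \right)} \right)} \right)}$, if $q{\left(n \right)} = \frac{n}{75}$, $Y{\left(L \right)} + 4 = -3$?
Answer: $- \frac{1142018}{75} \approx -15227.0$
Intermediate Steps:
$Y{\left(L \right)} = -7$ ($Y{\left(L \right)} = -4 - 3 = -7$)
$q{\left(n \right)} = \frac{n}{75}$ ($q{\left(n \right)} = n \frac{1}{75} = \frac{n}{75}$)
$-15227 - q{\left(G{\left(Y{\left(4 \right)} \right)} \right)} = -15227 - \frac{1}{75} \left(-7\right) = -15227 - - \frac{7}{75} = -15227 + \frac{7}{75} = - \frac{1142018}{75}$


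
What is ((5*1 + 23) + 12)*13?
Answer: 520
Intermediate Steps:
((5*1 + 23) + 12)*13 = ((5 + 23) + 12)*13 = (28 + 12)*13 = 40*13 = 520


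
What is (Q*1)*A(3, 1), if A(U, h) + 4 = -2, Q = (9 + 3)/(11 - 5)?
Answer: -12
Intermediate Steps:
Q = 2 (Q = 12/6 = 12*(⅙) = 2)
A(U, h) = -6 (A(U, h) = -4 - 2 = -6)
(Q*1)*A(3, 1) = (2*1)*(-6) = 2*(-6) = -12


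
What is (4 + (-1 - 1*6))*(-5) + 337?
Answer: 352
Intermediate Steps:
(4 + (-1 - 1*6))*(-5) + 337 = (4 + (-1 - 6))*(-5) + 337 = (4 - 7)*(-5) + 337 = -3*(-5) + 337 = 15 + 337 = 352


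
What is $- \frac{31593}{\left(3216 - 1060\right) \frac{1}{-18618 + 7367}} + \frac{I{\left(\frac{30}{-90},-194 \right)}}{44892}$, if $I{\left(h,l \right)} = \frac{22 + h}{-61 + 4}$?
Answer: $\frac{170540320227521}{1034412687} \approx 1.6487 \cdot 10^{5}$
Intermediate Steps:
$I{\left(h,l \right)} = - \frac{22}{57} - \frac{h}{57}$ ($I{\left(h,l \right)} = \frac{22 + h}{-57} = \left(22 + h\right) \left(- \frac{1}{57}\right) = - \frac{22}{57} - \frac{h}{57}$)
$- \frac{31593}{\left(3216 - 1060\right) \frac{1}{-18618 + 7367}} + \frac{I{\left(\frac{30}{-90},-194 \right)}}{44892} = - \frac{31593}{\left(3216 - 1060\right) \frac{1}{-18618 + 7367}} + \frac{- \frac{22}{57} - \frac{30 \frac{1}{-90}}{57}}{44892} = - \frac{31593}{2156 \frac{1}{-11251}} + \left(- \frac{22}{57} - \frac{30 \left(- \frac{1}{90}\right)}{57}\right) \frac{1}{44892} = - \frac{31593}{2156 \left(- \frac{1}{11251}\right)} + \left(- \frac{22}{57} - - \frac{1}{171}\right) \frac{1}{44892} = - \frac{31593}{- \frac{2156}{11251}} + \left(- \frac{22}{57} + \frac{1}{171}\right) \frac{1}{44892} = \left(-31593\right) \left(- \frac{11251}{2156}\right) - \frac{65}{7676532} = \frac{355452843}{2156} - \frac{65}{7676532} = \frac{170540320227521}{1034412687}$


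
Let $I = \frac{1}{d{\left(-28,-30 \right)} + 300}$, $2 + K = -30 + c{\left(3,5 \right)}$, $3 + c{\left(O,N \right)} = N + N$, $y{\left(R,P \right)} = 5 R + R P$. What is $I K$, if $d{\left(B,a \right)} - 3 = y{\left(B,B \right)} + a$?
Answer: $- \frac{25}{917} \approx -0.027263$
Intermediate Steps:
$y{\left(R,P \right)} = 5 R + P R$
$c{\left(O,N \right)} = -3 + 2 N$ ($c{\left(O,N \right)} = -3 + \left(N + N\right) = -3 + 2 N$)
$K = -25$ ($K = -2 + \left(-30 + \left(-3 + 2 \cdot 5\right)\right) = -2 + \left(-30 + \left(-3 + 10\right)\right) = -2 + \left(-30 + 7\right) = -2 - 23 = -25$)
$d{\left(B,a \right)} = 3 + a + B \left(5 + B\right)$ ($d{\left(B,a \right)} = 3 + \left(B \left(5 + B\right) + a\right) = 3 + \left(a + B \left(5 + B\right)\right) = 3 + a + B \left(5 + B\right)$)
$I = \frac{1}{917}$ ($I = \frac{1}{\left(3 - 30 - 28 \left(5 - 28\right)\right) + 300} = \frac{1}{\left(3 - 30 - -644\right) + 300} = \frac{1}{\left(3 - 30 + 644\right) + 300} = \frac{1}{617 + 300} = \frac{1}{917} \approx 0.0010905$)
$I K = \frac{1}{917} \left(-25\right) = - \frac{25}{917}$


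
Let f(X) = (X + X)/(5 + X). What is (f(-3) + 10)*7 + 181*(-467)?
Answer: -84478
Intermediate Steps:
f(X) = 2*X/(5 + X) (f(X) = (2*X)/(5 + X) = 2*X/(5 + X))
(f(-3) + 10)*7 + 181*(-467) = (2*(-3)/(5 - 3) + 10)*7 + 181*(-467) = (2*(-3)/2 + 10)*7 - 84527 = (2*(-3)*(½) + 10)*7 - 84527 = (-3 + 10)*7 - 84527 = 7*7 - 84527 = 49 - 84527 = -84478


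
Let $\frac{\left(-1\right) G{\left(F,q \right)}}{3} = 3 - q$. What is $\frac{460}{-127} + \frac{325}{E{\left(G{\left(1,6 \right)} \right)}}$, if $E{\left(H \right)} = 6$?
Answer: $\frac{38515}{762} \approx 50.545$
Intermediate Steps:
$G{\left(F,q \right)} = -9 + 3 q$ ($G{\left(F,q \right)} = - 3 \left(3 - q\right) = -9 + 3 q$)
$\frac{460}{-127} + \frac{325}{E{\left(G{\left(1,6 \right)} \right)}} = \frac{460}{-127} + \frac{325}{6} = 460 \left(- \frac{1}{127}\right) + 325 \cdot \frac{1}{6} = - \frac{460}{127} + \frac{325}{6} = \frac{38515}{762}$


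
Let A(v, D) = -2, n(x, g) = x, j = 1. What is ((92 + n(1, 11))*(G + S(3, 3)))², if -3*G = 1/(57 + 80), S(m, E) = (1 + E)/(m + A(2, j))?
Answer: 2594170489/18769 ≈ 1.3822e+5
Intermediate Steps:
S(m, E) = (1 + E)/(-2 + m) (S(m, E) = (1 + E)/(m - 2) = (1 + E)/(-2 + m))
G = -1/411 (G = -1/(3*(57 + 80)) = -⅓/137 = -⅓*1/137 = -1/411 ≈ -0.0024331)
((92 + n(1, 11))*(G + S(3, 3)))² = ((92 + 1)*(-1/411 + (1 + 3)/(-2 + 3)))² = (93*(-1/411 + 4/1))² = (93*(-1/411 + 1*4))² = (93*(-1/411 + 4))² = (93*(1643/411))² = (50933/137)² = 2594170489/18769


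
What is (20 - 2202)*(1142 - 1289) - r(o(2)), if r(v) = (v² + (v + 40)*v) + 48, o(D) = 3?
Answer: 320568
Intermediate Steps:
r(v) = 48 + v² + v*(40 + v) (r(v) = (v² + (40 + v)*v) + 48 = (v² + v*(40 + v)) + 48 = 48 + v² + v*(40 + v))
(20 - 2202)*(1142 - 1289) - r(o(2)) = (20 - 2202)*(1142 - 1289) - (48 + 2*3² + 40*3) = -2182*(-147) - (48 + 2*9 + 120) = 320754 - (48 + 18 + 120) = 320754 - 1*186 = 320754 - 186 = 320568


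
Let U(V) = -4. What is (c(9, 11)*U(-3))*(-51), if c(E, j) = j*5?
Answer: 11220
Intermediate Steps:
c(E, j) = 5*j
(c(9, 11)*U(-3))*(-51) = ((5*11)*(-4))*(-51) = (55*(-4))*(-51) = -220*(-51) = 11220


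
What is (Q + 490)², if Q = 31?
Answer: 271441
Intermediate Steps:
(Q + 490)² = (31 + 490)² = 521² = 271441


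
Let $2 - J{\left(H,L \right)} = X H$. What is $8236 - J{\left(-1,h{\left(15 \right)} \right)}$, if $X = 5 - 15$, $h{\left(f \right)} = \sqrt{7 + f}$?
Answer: $8244$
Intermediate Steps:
$X = -10$ ($X = 5 - 15 = -10$)
$J{\left(H,L \right)} = 2 + 10 H$ ($J{\left(H,L \right)} = 2 - - 10 H = 2 + 10 H$)
$8236 - J{\left(-1,h{\left(15 \right)} \right)} = 8236 - \left(2 + 10 \left(-1\right)\right) = 8236 - \left(2 - 10\right) = 8236 - -8 = 8236 + 8 = 8244$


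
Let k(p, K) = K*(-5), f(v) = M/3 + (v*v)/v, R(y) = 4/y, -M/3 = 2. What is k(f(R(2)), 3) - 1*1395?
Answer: -1410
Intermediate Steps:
M = -6 (M = -3*2 = -6)
f(v) = -2 + v (f(v) = -6/3 + (v*v)/v = -6*⅓ + v²/v = -2 + v)
k(p, K) = -5*K
k(f(R(2)), 3) - 1*1395 = -5*3 - 1*1395 = -15 - 1395 = -1410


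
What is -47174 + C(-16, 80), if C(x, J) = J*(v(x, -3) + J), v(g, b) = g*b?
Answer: -36934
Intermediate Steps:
v(g, b) = b*g
C(x, J) = J*(J - 3*x) (C(x, J) = J*(-3*x + J) = J*(J - 3*x))
-47174 + C(-16, 80) = -47174 + 80*(80 - 3*(-16)) = -47174 + 80*(80 + 48) = -47174 + 80*128 = -47174 + 10240 = -36934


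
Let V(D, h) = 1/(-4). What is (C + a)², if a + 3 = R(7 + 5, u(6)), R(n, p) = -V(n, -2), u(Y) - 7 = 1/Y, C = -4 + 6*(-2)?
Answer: 5625/16 ≈ 351.56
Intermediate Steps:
C = -16 (C = -4 - 12 = -16)
u(Y) = 7 + 1/Y
V(D, h) = -¼
R(n, p) = ¼ (R(n, p) = -1*(-¼) = ¼)
a = -11/4 (a = -3 + ¼ = -11/4 ≈ -2.7500)
(C + a)² = (-16 - 11/4)² = (-75/4)² = 5625/16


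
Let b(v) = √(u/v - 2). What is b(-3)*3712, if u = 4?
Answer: 3712*I*√30/3 ≈ 6777.2*I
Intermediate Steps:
b(v) = √(-2 + 4/v) (b(v) = √(4/v - 2) = √(-2 + 4/v))
b(-3)*3712 = √(-2 + 4/(-3))*3712 = √(-2 + 4*(-⅓))*3712 = √(-2 - 4/3)*3712 = √(-10/3)*3712 = (I*√30/3)*3712 = 3712*I*√30/3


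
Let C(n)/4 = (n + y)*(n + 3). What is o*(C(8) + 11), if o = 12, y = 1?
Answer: 4884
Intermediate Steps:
C(n) = 4*(1 + n)*(3 + n) (C(n) = 4*((n + 1)*(n + 3)) = 4*((1 + n)*(3 + n)) = 4*(1 + n)*(3 + n))
o*(C(8) + 11) = 12*((12 + 4*8² + 16*8) + 11) = 12*((12 + 4*64 + 128) + 11) = 12*((12 + 256 + 128) + 11) = 12*(396 + 11) = 12*407 = 4884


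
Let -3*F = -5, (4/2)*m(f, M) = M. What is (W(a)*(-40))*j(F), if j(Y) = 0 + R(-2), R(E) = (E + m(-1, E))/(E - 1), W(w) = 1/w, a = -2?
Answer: 20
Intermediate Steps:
m(f, M) = M/2
R(E) = 3*E/(2*(-1 + E)) (R(E) = (E + E/2)/(E - 1) = (3*E/2)/(-1 + E) = 3*E/(2*(-1 + E)))
F = 5/3 (F = -⅓*(-5) = 5/3 ≈ 1.6667)
j(Y) = 1 (j(Y) = 0 + (3/2)*(-2)/(-1 - 2) = 0 + (3/2)*(-2)/(-3) = 0 + (3/2)*(-2)*(-⅓) = 0 + 1 = 1)
(W(a)*(-40))*j(F) = (-40/(-2))*1 = -½*(-40)*1 = 20*1 = 20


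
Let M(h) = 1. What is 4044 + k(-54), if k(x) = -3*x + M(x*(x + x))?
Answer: 4207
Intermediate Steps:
k(x) = 1 - 3*x (k(x) = -3*x + 1 = 1 - 3*x)
4044 + k(-54) = 4044 + (1 - 3*(-54)) = 4044 + (1 + 162) = 4044 + 163 = 4207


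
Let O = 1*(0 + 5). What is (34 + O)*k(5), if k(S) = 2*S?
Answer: 390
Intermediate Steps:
O = 5 (O = 1*5 = 5)
(34 + O)*k(5) = (34 + 5)*(2*5) = 39*10 = 390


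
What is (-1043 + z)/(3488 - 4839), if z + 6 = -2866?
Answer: 3915/1351 ≈ 2.8979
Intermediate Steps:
z = -2872 (z = -6 - 2866 = -2872)
(-1043 + z)/(3488 - 4839) = (-1043 - 2872)/(3488 - 4839) = -3915/(-1351) = -3915*(-1/1351) = 3915/1351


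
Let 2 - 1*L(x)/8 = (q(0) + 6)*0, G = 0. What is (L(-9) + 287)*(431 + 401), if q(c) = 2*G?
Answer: 252096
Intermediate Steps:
q(c) = 0 (q(c) = 2*0 = 0)
L(x) = 16 (L(x) = 16 - 8*(0 + 6)*0 = 16 - 48*0 = 16 - 8*0 = 16 + 0 = 16)
(L(-9) + 287)*(431 + 401) = (16 + 287)*(431 + 401) = 303*832 = 252096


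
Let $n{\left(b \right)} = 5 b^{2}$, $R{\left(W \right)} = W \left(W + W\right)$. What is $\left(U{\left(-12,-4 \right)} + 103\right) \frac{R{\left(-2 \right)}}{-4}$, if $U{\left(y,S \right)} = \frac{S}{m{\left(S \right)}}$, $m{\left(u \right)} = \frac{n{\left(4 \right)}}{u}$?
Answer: $- \frac{1032}{5} \approx -206.4$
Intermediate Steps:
$R{\left(W \right)} = 2 W^{2}$ ($R{\left(W \right)} = W 2 W = 2 W^{2}$)
$m{\left(u \right)} = \frac{80}{u}$ ($m{\left(u \right)} = \frac{5 \cdot 4^{2}}{u} = \frac{5 \cdot 16}{u} = \frac{80}{u}$)
$U{\left(y,S \right)} = \frac{S^{2}}{80}$ ($U{\left(y,S \right)} = \frac{S}{80 \frac{1}{S}} = S \frac{S}{80} = \frac{S^{2}}{80}$)
$\left(U{\left(-12,-4 \right)} + 103\right) \frac{R{\left(-2 \right)}}{-4} = \left(\frac{\left(-4\right)^{2}}{80} + 103\right) \frac{2 \left(-2\right)^{2}}{-4} = \left(\frac{1}{80} \cdot 16 + 103\right) 2 \cdot 4 \left(- \frac{1}{4}\right) = \left(\frac{1}{5} + 103\right) 8 \left(- \frac{1}{4}\right) = \frac{516}{5} \left(-2\right) = - \frac{1032}{5}$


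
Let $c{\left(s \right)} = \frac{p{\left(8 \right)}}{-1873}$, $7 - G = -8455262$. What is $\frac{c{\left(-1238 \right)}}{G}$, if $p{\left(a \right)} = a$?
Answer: $- \frac{8}{15836718837} \approx -5.0516 \cdot 10^{-10}$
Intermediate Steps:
$G = 8455269$ ($G = 7 - -8455262 = 7 + 8455262 = 8455269$)
$c{\left(s \right)} = - \frac{8}{1873}$ ($c{\left(s \right)} = \frac{8}{-1873} = 8 \left(- \frac{1}{1873}\right) = - \frac{8}{1873}$)
$\frac{c{\left(-1238 \right)}}{G} = - \frac{8}{1873 \cdot 8455269} = \left(- \frac{8}{1873}\right) \frac{1}{8455269} = - \frac{8}{15836718837}$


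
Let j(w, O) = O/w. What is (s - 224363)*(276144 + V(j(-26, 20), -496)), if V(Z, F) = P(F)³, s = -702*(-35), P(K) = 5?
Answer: -55196612317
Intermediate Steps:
s = 24570
V(Z, F) = 125 (V(Z, F) = 5³ = 125)
(s - 224363)*(276144 + V(j(-26, 20), -496)) = (24570 - 224363)*(276144 + 125) = -199793*276269 = -55196612317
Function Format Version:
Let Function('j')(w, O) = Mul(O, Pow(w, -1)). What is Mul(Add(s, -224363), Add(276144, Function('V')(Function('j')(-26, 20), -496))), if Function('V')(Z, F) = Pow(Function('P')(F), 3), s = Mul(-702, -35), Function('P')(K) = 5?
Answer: -55196612317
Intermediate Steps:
s = 24570
Function('V')(Z, F) = 125 (Function('V')(Z, F) = Pow(5, 3) = 125)
Mul(Add(s, -224363), Add(276144, Function('V')(Function('j')(-26, 20), -496))) = Mul(Add(24570, -224363), Add(276144, 125)) = Mul(-199793, 276269) = -55196612317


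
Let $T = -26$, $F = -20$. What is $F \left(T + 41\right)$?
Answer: $-300$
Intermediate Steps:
$F \left(T + 41\right) = - 20 \left(-26 + 41\right) = \left(-20\right) 15 = -300$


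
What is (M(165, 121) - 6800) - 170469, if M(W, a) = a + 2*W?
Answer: -176818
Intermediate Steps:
(M(165, 121) - 6800) - 170469 = ((121 + 2*165) - 6800) - 170469 = ((121 + 330) - 6800) - 170469 = (451 - 6800) - 170469 = -6349 - 170469 = -176818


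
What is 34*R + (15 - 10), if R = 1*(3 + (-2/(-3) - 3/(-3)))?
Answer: 491/3 ≈ 163.67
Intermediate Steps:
R = 14/3 (R = 1*(3 + (-2*(-1/3) - 3*(-1/3))) = 1*(3 + (2/3 + 1)) = 1*(3 + 5/3) = 1*(14/3) = 14/3 ≈ 4.6667)
34*R + (15 - 10) = 34*(14/3) + (15 - 10) = 476/3 + 5 = 491/3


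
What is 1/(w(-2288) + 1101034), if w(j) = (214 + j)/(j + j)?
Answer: 2288/2519166829 ≈ 9.0824e-7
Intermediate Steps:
w(j) = (214 + j)/(2*j) (w(j) = (214 + j)/((2*j)) = (214 + j)*(1/(2*j)) = (214 + j)/(2*j))
1/(w(-2288) + 1101034) = 1/((½)*(214 - 2288)/(-2288) + 1101034) = 1/((½)*(-1/2288)*(-2074) + 1101034) = 1/(1037/2288 + 1101034) = 1/(2519166829/2288) = 2288/2519166829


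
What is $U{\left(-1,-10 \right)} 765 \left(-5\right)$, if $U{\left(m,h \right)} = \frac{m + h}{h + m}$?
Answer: $-3825$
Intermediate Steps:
$U{\left(m,h \right)} = 1$ ($U{\left(m,h \right)} = \frac{h + m}{h + m} = 1$)
$U{\left(-1,-10 \right)} 765 \left(-5\right) = 1 \cdot 765 \left(-5\right) = 1 \left(-3825\right) = -3825$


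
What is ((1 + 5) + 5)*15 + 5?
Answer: 170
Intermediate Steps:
((1 + 5) + 5)*15 + 5 = (6 + 5)*15 + 5 = 11*15 + 5 = 165 + 5 = 170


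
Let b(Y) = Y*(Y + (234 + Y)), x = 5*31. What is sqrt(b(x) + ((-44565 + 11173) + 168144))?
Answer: 8*sqrt(3423) ≈ 468.05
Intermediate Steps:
x = 155
b(Y) = Y*(234 + 2*Y)
sqrt(b(x) + ((-44565 + 11173) + 168144)) = sqrt(2*155*(117 + 155) + ((-44565 + 11173) + 168144)) = sqrt(2*155*272 + (-33392 + 168144)) = sqrt(84320 + 134752) = sqrt(219072) = 8*sqrt(3423)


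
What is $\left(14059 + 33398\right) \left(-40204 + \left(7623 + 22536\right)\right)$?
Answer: $-476705565$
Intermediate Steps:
$\left(14059 + 33398\right) \left(-40204 + \left(7623 + 22536\right)\right) = 47457 \left(-40204 + 30159\right) = 47457 \left(-10045\right) = -476705565$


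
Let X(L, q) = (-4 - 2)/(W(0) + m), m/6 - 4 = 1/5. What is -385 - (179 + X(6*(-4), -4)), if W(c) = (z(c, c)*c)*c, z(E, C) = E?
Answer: -11839/21 ≈ -563.76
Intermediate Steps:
m = 126/5 (m = 24 + 6/5 = 126/5 ≈ 25.200)
W(c) = c**3 (W(c) = (c*c)*c = c**2*c = c**3)
X(L, q) = -5/21 (X(L, q) = (-4 - 2)/(0**3 + 126/5) = -6/(0 + 126/5) = -6/126/5 = -6*5/126 = -5/21)
-385 - (179 + X(6*(-4), -4)) = -385 - (179 - 5/21) = -385 - 1*3754/21 = -385 - 3754/21 = -11839/21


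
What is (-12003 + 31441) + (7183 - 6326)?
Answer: 20295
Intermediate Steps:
(-12003 + 31441) + (7183 - 6326) = 19438 + 857 = 20295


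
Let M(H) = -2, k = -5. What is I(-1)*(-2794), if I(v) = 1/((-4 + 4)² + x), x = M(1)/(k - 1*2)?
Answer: -9779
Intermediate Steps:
x = 2/7 (x = -2/(-5 - 1*2) = -2/(-5 - 2) = -2/(-7) = -2*(-⅐) = 2/7 ≈ 0.28571)
I(v) = 7/2 (I(v) = 1/((-4 + 4)² + 2/7) = 1/(0² + 2/7) = 1/(0 + 2/7) = 1/(2/7) = 7/2)
I(-1)*(-2794) = (7/2)*(-2794) = -9779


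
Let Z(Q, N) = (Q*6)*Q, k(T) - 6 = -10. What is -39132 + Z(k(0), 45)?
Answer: -39036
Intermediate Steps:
k(T) = -4 (k(T) = 6 - 10 = -4)
Z(Q, N) = 6*Q² (Z(Q, N) = (6*Q)*Q = 6*Q²)
-39132 + Z(k(0), 45) = -39132 + 6*(-4)² = -39132 + 6*16 = -39132 + 96 = -39036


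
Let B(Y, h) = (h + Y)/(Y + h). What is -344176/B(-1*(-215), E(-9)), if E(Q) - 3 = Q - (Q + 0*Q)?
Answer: -344176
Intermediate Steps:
E(Q) = 3 (E(Q) = 3 + (Q - (Q + 0*Q)) = 3 + (Q - (Q + 0)) = 3 + (Q - Q) = 3 + 0 = 3)
B(Y, h) = 1 (B(Y, h) = (Y + h)/(Y + h) = 1)
-344176/B(-1*(-215), E(-9)) = -344176/1 = -344176*1 = -344176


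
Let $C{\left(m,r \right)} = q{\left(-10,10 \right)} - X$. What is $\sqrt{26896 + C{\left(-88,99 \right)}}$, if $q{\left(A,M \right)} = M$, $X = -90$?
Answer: $2 \sqrt{6749} \approx 164.3$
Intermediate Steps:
$C{\left(m,r \right)} = 100$ ($C{\left(m,r \right)} = 10 - -90 = 10 + 90 = 100$)
$\sqrt{26896 + C{\left(-88,99 \right)}} = \sqrt{26896 + 100} = \sqrt{26996} = 2 \sqrt{6749}$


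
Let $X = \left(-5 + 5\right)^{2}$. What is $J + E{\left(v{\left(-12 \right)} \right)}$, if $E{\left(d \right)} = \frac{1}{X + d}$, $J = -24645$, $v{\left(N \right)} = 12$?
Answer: $- \frac{295739}{12} \approx -24645.0$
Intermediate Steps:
$X = 0$ ($X = 0^{2} = 0$)
$E{\left(d \right)} = \frac{1}{d}$ ($E{\left(d \right)} = \frac{1}{0 + d} = \frac{1}{d}$)
$J + E{\left(v{\left(-12 \right)} \right)} = -24645 + \frac{1}{12} = - \frac{295739}{12}$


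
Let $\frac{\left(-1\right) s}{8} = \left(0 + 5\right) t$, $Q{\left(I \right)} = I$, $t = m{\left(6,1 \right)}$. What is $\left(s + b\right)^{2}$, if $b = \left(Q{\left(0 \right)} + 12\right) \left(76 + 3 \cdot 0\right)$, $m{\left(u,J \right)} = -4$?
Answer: $1149184$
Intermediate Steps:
$t = -4$
$b = 912$ ($b = \left(0 + 12\right) \left(76 + 3 \cdot 0\right) = 12 \left(76 + 0\right) = 12 \cdot 76 = 912$)
$s = 160$ ($s = - 8 \left(0 + 5\right) \left(-4\right) = - 8 \cdot 5 \left(-4\right) = \left(-8\right) \left(-20\right) = 160$)
$\left(s + b\right)^{2} = \left(160 + 912\right)^{2} = 1072^{2} = 1149184$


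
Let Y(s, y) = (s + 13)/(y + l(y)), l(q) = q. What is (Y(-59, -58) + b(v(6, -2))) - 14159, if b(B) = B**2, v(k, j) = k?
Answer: -819111/58 ≈ -14123.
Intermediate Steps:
Y(s, y) = (13 + s)/(2*y) (Y(s, y) = (s + 13)/(y + y) = (13 + s)/((2*y)) = (13 + s)*(1/(2*y)) = (13 + s)/(2*y))
(Y(-59, -58) + b(v(6, -2))) - 14159 = ((1/2)*(13 - 59)/(-58) + 6**2) - 14159 = ((1/2)*(-1/58)*(-46) + 36) - 14159 = (23/58 + 36) - 14159 = 2111/58 - 14159 = -819111/58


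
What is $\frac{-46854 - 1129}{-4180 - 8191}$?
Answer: $\frac{47983}{12371} \approx 3.8787$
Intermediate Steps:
$\frac{-46854 - 1129}{-4180 - 8191} = - \frac{47983}{-4180 - 8191} = - \frac{47983}{-12371} = \left(-47983\right) \left(- \frac{1}{12371}\right) = \frac{47983}{12371}$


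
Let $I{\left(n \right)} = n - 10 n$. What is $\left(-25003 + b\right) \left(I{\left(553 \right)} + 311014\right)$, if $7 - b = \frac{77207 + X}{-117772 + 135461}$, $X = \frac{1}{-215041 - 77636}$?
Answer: $- \frac{39610667107655976062}{5177163453} \approx -7.651 \cdot 10^{9}$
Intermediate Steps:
$I{\left(n \right)} = - 9 n$
$X = - \frac{1}{292677}$ ($X = \frac{1}{-292677} = - \frac{1}{292677} \approx -3.4167 \cdot 10^{-6}$)
$b = \frac{13643431033}{5177163453}$ ($b = 7 - \frac{77207 - \frac{1}{292677}}{-117772 + 135461} = 7 - \frac{22596713138}{292677 \cdot 17689} = 7 - \frac{22596713138}{292677} \cdot \frac{1}{17689} = 7 - \frac{22596713138}{5177163453} = \frac{13643431033}{5177163453} \approx 2.6353$)
$\left(-25003 + b\right) \left(I{\left(553 \right)} + 311014\right) = \left(-25003 + \frac{13643431033}{5177163453}\right) \left(\left(-9\right) 553 + 311014\right) = - \frac{129430974384326 \left(-4977 + 311014\right)}{5177163453} = \left(- \frac{129430974384326}{5177163453}\right) 306037 = - \frac{39610667107655976062}{5177163453}$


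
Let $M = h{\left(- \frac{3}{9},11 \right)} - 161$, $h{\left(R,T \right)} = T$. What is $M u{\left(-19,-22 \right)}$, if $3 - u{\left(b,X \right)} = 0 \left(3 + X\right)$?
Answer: $-450$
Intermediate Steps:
$u{\left(b,X \right)} = 3$ ($u{\left(b,X \right)} = 3 - 0 \left(3 + X\right) = 3 - 0 = 3 + 0 = 3$)
$M = -150$ ($M = 11 - 161 = -150$)
$M u{\left(-19,-22 \right)} = \left(-150\right) 3 = -450$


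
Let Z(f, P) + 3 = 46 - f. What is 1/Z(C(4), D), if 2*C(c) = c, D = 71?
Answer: 1/41 ≈ 0.024390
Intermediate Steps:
C(c) = c/2
Z(f, P) = 43 - f (Z(f, P) = -3 + (46 - f) = 43 - f)
1/Z(C(4), D) = 1/(43 - 4/2) = 1/(43 - 1*2) = 1/(43 - 2) = 1/41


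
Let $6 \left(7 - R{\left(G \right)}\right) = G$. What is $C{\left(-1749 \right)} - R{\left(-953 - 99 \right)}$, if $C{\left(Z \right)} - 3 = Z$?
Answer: $- \frac{5785}{3} \approx -1928.3$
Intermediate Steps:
$R{\left(G \right)} = 7 - \frac{G}{6}$
$C{\left(Z \right)} = 3 + Z$
$C{\left(-1749 \right)} - R{\left(-953 - 99 \right)} = \left(3 - 1749\right) - \left(7 - \frac{-953 - 99}{6}\right) = -1746 - \left(7 - - \frac{526}{3}\right) = -1746 - \left(7 + \frac{526}{3}\right) = -1746 - \frac{547}{3} = - \frac{5785}{3}$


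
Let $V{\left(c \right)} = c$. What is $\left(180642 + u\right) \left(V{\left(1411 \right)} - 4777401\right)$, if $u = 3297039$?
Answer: $-16609369679190$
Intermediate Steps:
$\left(180642 + u\right) \left(V{\left(1411 \right)} - 4777401\right) = \left(180642 + 3297039\right) \left(1411 - 4777401\right) = 3477681 \left(-4775990\right) = -16609369679190$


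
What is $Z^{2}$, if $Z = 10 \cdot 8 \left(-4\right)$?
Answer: $102400$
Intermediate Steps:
$Z = -320$ ($Z = 80 \left(-4\right) = -320$)
$Z^{2} = \left(-320\right)^{2} = 102400$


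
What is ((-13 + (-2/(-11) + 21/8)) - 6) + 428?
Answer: 36239/88 ≈ 411.81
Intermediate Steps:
((-13 + (-2/(-11) + 21/8)) - 6) + 428 = ((-13 + (-2*(-1/11) + 21*(⅛))) - 6) + 428 = ((-13 + (2/11 + 21/8)) - 6) + 428 = ((-13 + 247/88) - 6) + 428 = (-897/88 - 6) + 428 = -1425/88 + 428 = 36239/88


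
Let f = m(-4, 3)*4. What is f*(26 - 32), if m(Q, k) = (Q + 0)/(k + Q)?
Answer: -96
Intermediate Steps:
m(Q, k) = Q/(Q + k)
f = 16 (f = -4/(-4 + 3)*4 = -4/(-1)*4 = -4*(-1)*4 = 4*4 = 16)
f*(26 - 32) = 16*(26 - 32) = 16*(-6) = -96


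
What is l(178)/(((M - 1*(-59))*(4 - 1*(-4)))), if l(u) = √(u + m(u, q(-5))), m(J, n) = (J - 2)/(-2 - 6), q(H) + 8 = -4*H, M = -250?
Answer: -√39/764 ≈ -0.0081741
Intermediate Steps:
q(H) = -8 - 4*H
m(J, n) = ¼ - J/8 (m(J, n) = (-2 + J)/(-8) = (-2 + J)*(-⅛) = ¼ - J/8)
l(u) = √(¼ + 7*u/8) (l(u) = √(u + (¼ - u/8)) = √(¼ + 7*u/8))
l(178)/(((M - 1*(-59))*(4 - 1*(-4)))) = (√(4 + 14*178)/4)/(((-250 - 1*(-59))*(4 - 1*(-4)))) = (√(4 + 2492)/4)/(((-250 + 59)*(4 + 4))) = (√2496/4)/((-191*8)) = ((8*√39)/4)/(-1528) = (2*√39)*(-1/1528) = -√39/764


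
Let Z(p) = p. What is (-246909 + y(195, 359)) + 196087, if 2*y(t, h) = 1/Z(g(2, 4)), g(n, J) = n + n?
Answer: -406575/8 ≈ -50822.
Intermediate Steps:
g(n, J) = 2*n
y(t, h) = ⅛ (y(t, h) = 1/(2*((2*2))) = (½)/4 = (½)*(¼) = ⅛)
(-246909 + y(195, 359)) + 196087 = (-246909 + ⅛) + 196087 = -1975271/8 + 196087 = -406575/8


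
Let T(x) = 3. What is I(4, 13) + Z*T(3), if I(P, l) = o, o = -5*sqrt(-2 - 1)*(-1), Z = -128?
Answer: -384 + 5*I*sqrt(3) ≈ -384.0 + 8.6602*I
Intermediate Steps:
o = 5*I*sqrt(3) (o = -5*I*sqrt(3)*(-1) = 5*I*sqrt(3) ≈ 8.6602*I)
I(P, l) = 5*I*sqrt(3)
I(4, 13) + Z*T(3) = 5*I*sqrt(3) - 128*3 = 5*I*sqrt(3) - 384 = -384 + 5*I*sqrt(3)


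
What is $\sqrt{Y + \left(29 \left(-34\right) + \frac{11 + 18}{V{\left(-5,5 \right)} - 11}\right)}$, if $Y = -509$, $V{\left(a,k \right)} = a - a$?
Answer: $\frac{i \sqrt{181214}}{11} \approx 38.699 i$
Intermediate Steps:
$V{\left(a,k \right)} = 0$
$\sqrt{Y + \left(29 \left(-34\right) + \frac{11 + 18}{V{\left(-5,5 \right)} - 11}\right)} = \sqrt{-509 + \left(29 \left(-34\right) + \frac{11 + 18}{0 - 11}\right)} = \sqrt{-509 - \left(986 - \frac{29}{-11}\right)} = \sqrt{-509 + \left(-986 + 29 \left(- \frac{1}{11}\right)\right)} = \sqrt{-509 - \frac{10875}{11}} = \sqrt{- \frac{16474}{11}} = \frac{i \sqrt{181214}}{11}$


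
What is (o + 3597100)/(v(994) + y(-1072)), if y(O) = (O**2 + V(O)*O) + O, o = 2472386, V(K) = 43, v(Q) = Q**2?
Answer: 1011581/348342 ≈ 2.9040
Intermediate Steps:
y(O) = O**2 + 44*O (y(O) = (O**2 + 43*O) + O = O**2 + 44*O)
(o + 3597100)/(v(994) + y(-1072)) = (2472386 + 3597100)/(994**2 - 1072*(44 - 1072)) = 6069486/(988036 - 1072*(-1028)) = 6069486/(988036 + 1102016) = 6069486/2090052 = 6069486*(1/2090052) = 1011581/348342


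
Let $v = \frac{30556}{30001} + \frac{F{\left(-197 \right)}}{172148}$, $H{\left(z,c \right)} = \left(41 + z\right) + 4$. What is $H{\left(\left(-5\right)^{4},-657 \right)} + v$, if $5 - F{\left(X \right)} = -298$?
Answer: $\frac{3465559383751}{5164612148} \approx 671.02$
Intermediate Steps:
$F{\left(X \right)} = 303$ ($F{\left(X \right)} = 5 - -298 = 5 + 298 = 303$)
$H{\left(z,c \right)} = 45 + z$
$v = \frac{5269244591}{5164612148}$ ($v = \frac{30556}{30001} + \frac{303}{172148} = \frac{5269244591}{5164612148} \approx 1.0203$)
$H{\left(\left(-5\right)^{4},-657 \right)} + v = \left(45 + \left(-5\right)^{4}\right) + \frac{5269244591}{5164612148} = \left(45 + 625\right) + \frac{5269244591}{5164612148} = 670 + \frac{5269244591}{5164612148} = \frac{3465559383751}{5164612148}$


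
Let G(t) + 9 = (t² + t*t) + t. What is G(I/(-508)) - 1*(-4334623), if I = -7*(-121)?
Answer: 559304415919/129032 ≈ 4.3346e+6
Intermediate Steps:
I = 847
G(t) = -9 + t + 2*t² (G(t) = -9 + ((t² + t*t) + t) = -9 + ((t² + t²) + t) = -9 + (2*t² + t) = -9 + (t + 2*t²) = -9 + t + 2*t²)
G(I/(-508)) - 1*(-4334623) = (-9 + 847/(-508) + 2*(847/(-508))²) - 1*(-4334623) = (-9 + 847*(-1/508) + 2*(847*(-1/508))²) + 4334623 = (-9 - 847/508 + 2*(-847/508)²) + 4334623 = (-9 - 847/508 + 2*(717409/258064)) + 4334623 = (-9 - 847/508 + 717409/129032) + 4334623 = -659017/129032 + 4334623 = 559304415919/129032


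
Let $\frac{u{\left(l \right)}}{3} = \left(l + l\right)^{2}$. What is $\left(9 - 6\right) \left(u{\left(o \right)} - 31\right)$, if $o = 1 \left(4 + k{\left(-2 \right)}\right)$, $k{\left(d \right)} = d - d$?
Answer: $483$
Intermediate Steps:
$k{\left(d \right)} = 0$
$o = 4$ ($o = 1 \left(4 + 0\right) = 1 \cdot 4 = 4$)
$u{\left(l \right)} = 12 l^{2}$ ($u{\left(l \right)} = 3 \left(l + l\right)^{2} = 3 \left(2 l\right)^{2} = 3 \cdot 4 l^{2} = 12 l^{2}$)
$\left(9 - 6\right) \left(u{\left(o \right)} - 31\right) = \left(9 - 6\right) \left(12 \cdot 4^{2} - 31\right) = 3 \left(12 \cdot 16 - 31\right) = 3 \left(192 - 31\right) = 3 \cdot 161 = 483$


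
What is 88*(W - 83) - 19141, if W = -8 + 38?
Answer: -23805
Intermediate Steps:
W = 30
88*(W - 83) - 19141 = 88*(30 - 83) - 19141 = 88*(-53) - 19141 = -4664 - 19141 = -23805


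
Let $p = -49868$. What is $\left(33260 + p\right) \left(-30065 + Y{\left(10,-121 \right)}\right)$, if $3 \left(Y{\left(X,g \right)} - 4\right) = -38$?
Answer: $499463456$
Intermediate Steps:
$Y{\left(X,g \right)} = - \frac{26}{3}$ ($Y{\left(X,g \right)} = 4 + \frac{1}{3} \left(-38\right) = 4 - \frac{38}{3} = - \frac{26}{3}$)
$\left(33260 + p\right) \left(-30065 + Y{\left(10,-121 \right)}\right) = \left(33260 - 49868\right) \left(-30065 - \frac{26}{3}\right) = \left(-16608\right) \left(- \frac{90221}{3}\right) = 499463456$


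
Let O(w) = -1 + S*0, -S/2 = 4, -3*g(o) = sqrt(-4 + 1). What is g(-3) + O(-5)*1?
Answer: -1 - I*sqrt(3)/3 ≈ -1.0 - 0.57735*I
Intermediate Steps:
g(o) = -I*sqrt(3)/3 (g(o) = -sqrt(-4 + 1)/3 = -I*sqrt(3)/3)
S = -8 (S = -2*4 = -8)
O(w) = -1 (O(w) = -1 - 8*0 = -1 + 0 = -1)
g(-3) + O(-5)*1 = -I*sqrt(3)/3 - 1*1 = -I*sqrt(3)/3 - 1 = -1 - I*sqrt(3)/3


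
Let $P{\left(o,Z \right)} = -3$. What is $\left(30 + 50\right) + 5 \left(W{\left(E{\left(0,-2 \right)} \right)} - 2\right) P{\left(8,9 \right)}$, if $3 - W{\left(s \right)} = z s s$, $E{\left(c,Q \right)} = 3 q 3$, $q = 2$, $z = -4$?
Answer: $-19375$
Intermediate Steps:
$E{\left(c,Q \right)} = 18$ ($E{\left(c,Q \right)} = 3 \cdot 2 \cdot 3 = 6 \cdot 3 = 18$)
$W{\left(s \right)} = 3 + 4 s^{2}$ ($W{\left(s \right)} = 3 - - 4 s s = 3 - - 4 s^{2} = 3 + 4 s^{2}$)
$\left(30 + 50\right) + 5 \left(W{\left(E{\left(0,-2 \right)} \right)} - 2\right) P{\left(8,9 \right)} = \left(30 + 50\right) + 5 \left(\left(3 + 4 \cdot 18^{2}\right) - 2\right) \left(-3\right) = 80 + 5 \left(\left(3 + 4 \cdot 324\right) - 2\right) \left(-3\right) = 80 + 5 \left(\left(3 + 1296\right) - 2\right) \left(-3\right) = 80 + 5 \left(1299 - 2\right) \left(-3\right) = 80 + 5 \cdot 1297 \left(-3\right) = 80 + 6485 \left(-3\right) = 80 - 19455 = -19375$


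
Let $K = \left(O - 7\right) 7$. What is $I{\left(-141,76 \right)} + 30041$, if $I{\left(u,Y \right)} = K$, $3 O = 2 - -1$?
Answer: $29999$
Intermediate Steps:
$O = 1$ ($O = \frac{2 - -1}{3} = \frac{2 + 1}{3} = \frac{1}{3} \cdot 3 = 1$)
$K = -42$ ($K = \left(1 - 7\right) 7 = \left(-6\right) 7 = -42$)
$I{\left(u,Y \right)} = -42$
$I{\left(-141,76 \right)} + 30041 = -42 + 30041 = 29999$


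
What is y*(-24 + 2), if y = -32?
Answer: 704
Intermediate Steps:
y*(-24 + 2) = -32*(-24 + 2) = -32*(-22) = 704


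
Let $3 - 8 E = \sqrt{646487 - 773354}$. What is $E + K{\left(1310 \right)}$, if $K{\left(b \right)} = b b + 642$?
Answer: $\frac{13733939}{8} - \frac{i \sqrt{126867}}{8} \approx 1.7167 \cdot 10^{6} - 44.523 i$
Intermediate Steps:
$K{\left(b \right)} = 642 + b^{2}$ ($K{\left(b \right)} = b^{2} + 642 = 642 + b^{2}$)
$E = \frac{3}{8} - \frac{i \sqrt{126867}}{8}$ ($E = \frac{3}{8} - \frac{\sqrt{646487 - 773354}}{8} = \frac{3}{8} - \frac{\sqrt{-126867}}{8} = \frac{3}{8} - \frac{i \sqrt{126867}}{8} \approx 0.375 - 44.523 i$)
$E + K{\left(1310 \right)} = \left(\frac{3}{8} - \frac{i \sqrt{126867}}{8}\right) + \left(642 + 1310^{2}\right) = \left(\frac{3}{8} - \frac{i \sqrt{126867}}{8}\right) + \left(642 + 1716100\right) = \left(\frac{3}{8} - \frac{i \sqrt{126867}}{8}\right) + 1716742 = \frac{13733939}{8} - \frac{i \sqrt{126867}}{8}$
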